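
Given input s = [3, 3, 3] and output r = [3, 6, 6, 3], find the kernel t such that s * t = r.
Output length 4 = len(s) + len(t) - 1 ⇒ len(t) = 2. Solve t forward using t[k] = (r[k] - Σ_{i≥1} s[i]·t[k-i]) / s[0]: t[0] = r[0] / s[0] = 3 / 3 = 1; t[1] = (r[1] - 3×1) / s[0] = (6 - 3×1) / 3 = 1. So t = [1, 1]. Forward-check [3, 3, 3] * [1, 1]: r[0] = 3×1 = 3; r[1] = 3×1 + 3×1 = 6; r[2] = 3×1 + 3×1 = 6; r[3] = 3×1 = 3 → [3, 6, 6, 3] ✓

[1, 1]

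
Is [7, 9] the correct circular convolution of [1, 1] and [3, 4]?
Recompute circular convolution of [1, 1] and [3, 4]: y[0] = 1×3 + 1×4 = 7; y[1] = 1×4 + 1×3 = 7 → [7, 7]. Compare to given [7, 9]: they differ at index 1: given 9, correct 7, so answer: No

No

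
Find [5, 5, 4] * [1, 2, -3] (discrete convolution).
y[0] = 5×1 = 5; y[1] = 5×2 + 5×1 = 15; y[2] = 5×-3 + 5×2 + 4×1 = -1; y[3] = 5×-3 + 4×2 = -7; y[4] = 4×-3 = -12

[5, 15, -1, -7, -12]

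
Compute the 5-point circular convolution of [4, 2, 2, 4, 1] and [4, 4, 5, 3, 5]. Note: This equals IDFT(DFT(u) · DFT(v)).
Either evaluate y[k] = Σ_j u[j]·v[(k-j) mod 5] directly, or use IDFT(DFT(u) · DFT(v)). y[0] = 4×4 + 2×5 + 2×3 + 4×5 + 1×4 = 56; y[1] = 4×4 + 2×4 + 2×5 + 4×3 + 1×5 = 51; y[2] = 4×5 + 2×4 + 2×4 + 4×5 + 1×3 = 59; y[3] = 4×3 + 2×5 + 2×4 + 4×4 + 1×5 = 51; y[4] = 4×5 + 2×3 + 2×5 + 4×4 + 1×4 = 56. Result: [56, 51, 59, 51, 56]

[56, 51, 59, 51, 56]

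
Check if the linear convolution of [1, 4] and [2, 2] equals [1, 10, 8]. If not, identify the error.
Recompute linear convolution of [1, 4] and [2, 2]: y[0] = 1×2 = 2; y[1] = 1×2 + 4×2 = 10; y[2] = 4×2 = 8 → [2, 10, 8]. Compare to given [1, 10, 8]: they differ at index 0: given 1, correct 2, so answer: No

No. Error at index 0: given 1, correct 2.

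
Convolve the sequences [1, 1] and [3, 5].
y[0] = 1×3 = 3; y[1] = 1×5 + 1×3 = 8; y[2] = 1×5 = 5

[3, 8, 5]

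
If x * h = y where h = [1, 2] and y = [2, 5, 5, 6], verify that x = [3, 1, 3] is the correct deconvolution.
Forward-compute [3, 1, 3] * [1, 2]: y[0] = 3×1 = 3; y[1] = 3×2 + 1×1 = 7; y[2] = 1×2 + 3×1 = 5; y[3] = 3×2 = 6 → [3, 7, 5, 6]. Does not match given y = [2, 5, 5, 6].

Not verified. [3, 1, 3] * [1, 2] = [3, 7, 5, 6], which differs from [2, 5, 5, 6] at index 0.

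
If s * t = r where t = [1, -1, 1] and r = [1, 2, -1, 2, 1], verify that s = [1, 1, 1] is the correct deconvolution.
Forward-compute [1, 1, 1] * [1, -1, 1]: r[0] = 1×1 = 1; r[1] = 1×-1 + 1×1 = 0; r[2] = 1×1 + 1×-1 + 1×1 = 1; r[3] = 1×1 + 1×-1 = 0; r[4] = 1×1 = 1 → [1, 0, 1, 0, 1]. Does not match given r = [1, 2, -1, 2, 1].

Not verified. [1, 1, 1] * [1, -1, 1] = [1, 0, 1, 0, 1], which differs from [1, 2, -1, 2, 1] at index 1.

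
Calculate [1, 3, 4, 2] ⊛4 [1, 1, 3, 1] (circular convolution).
Use y[k] = Σ_j s[j]·t[(k-j) mod 4]. y[0] = 1×1 + 3×1 + 4×3 + 2×1 = 18; y[1] = 1×1 + 3×1 + 4×1 + 2×3 = 14; y[2] = 1×3 + 3×1 + 4×1 + 2×1 = 12; y[3] = 1×1 + 3×3 + 4×1 + 2×1 = 16. Result: [18, 14, 12, 16]

[18, 14, 12, 16]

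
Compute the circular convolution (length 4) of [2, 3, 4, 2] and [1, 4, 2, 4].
Use y[k] = Σ_j f[j]·g[(k-j) mod 4]. y[0] = 2×1 + 3×4 + 4×2 + 2×4 = 30; y[1] = 2×4 + 3×1 + 4×4 + 2×2 = 31; y[2] = 2×2 + 3×4 + 4×1 + 2×4 = 28; y[3] = 2×4 + 3×2 + 4×4 + 2×1 = 32. Result: [30, 31, 28, 32]

[30, 31, 28, 32]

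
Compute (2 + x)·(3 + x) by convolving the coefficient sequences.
Ascending coefficients: a = [2, 1], b = [3, 1]. c[0] = 2×3 = 6; c[1] = 2×1 + 1×3 = 5; c[2] = 1×1 = 1. Result coefficients: [6, 5, 1] → 6 + 5x + x^2

6 + 5x + x^2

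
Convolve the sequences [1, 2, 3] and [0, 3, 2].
y[0] = 1×0 = 0; y[1] = 1×3 + 2×0 = 3; y[2] = 1×2 + 2×3 + 3×0 = 8; y[3] = 2×2 + 3×3 = 13; y[4] = 3×2 = 6

[0, 3, 8, 13, 6]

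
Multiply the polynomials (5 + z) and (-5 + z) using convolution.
Ascending coefficients: a = [5, 1], b = [-5, 1]. c[0] = 5×-5 = -25; c[1] = 5×1 + 1×-5 = 0; c[2] = 1×1 = 1. Result coefficients: [-25, 0, 1] → -25 + z^2

-25 + z^2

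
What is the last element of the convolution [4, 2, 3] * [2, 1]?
Use y[k] = Σ_i a[i]·b[k-i] at k=3. y[3] = 3×1 = 3

3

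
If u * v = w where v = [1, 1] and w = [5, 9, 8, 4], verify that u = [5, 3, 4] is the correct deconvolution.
Forward-compute [5, 3, 4] * [1, 1]: w[0] = 5×1 = 5; w[1] = 5×1 + 3×1 = 8; w[2] = 3×1 + 4×1 = 7; w[3] = 4×1 = 4 → [5, 8, 7, 4]. Does not match given w = [5, 9, 8, 4].

Not verified. [5, 3, 4] * [1, 1] = [5, 8, 7, 4], which differs from [5, 9, 8, 4] at index 1.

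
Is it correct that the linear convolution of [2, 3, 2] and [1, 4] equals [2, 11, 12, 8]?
Recompute linear convolution of [2, 3, 2] and [1, 4]: y[0] = 2×1 = 2; y[1] = 2×4 + 3×1 = 11; y[2] = 3×4 + 2×1 = 14; y[3] = 2×4 = 8 → [2, 11, 14, 8]. Compare to given [2, 11, 12, 8]: they differ at index 2: given 12, correct 14, so answer: No

No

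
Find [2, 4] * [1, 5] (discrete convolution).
y[0] = 2×1 = 2; y[1] = 2×5 + 4×1 = 14; y[2] = 4×5 = 20

[2, 14, 20]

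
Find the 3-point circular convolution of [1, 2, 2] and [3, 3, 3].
Use y[k] = Σ_j s[j]·t[(k-j) mod 3]. y[0] = 1×3 + 2×3 + 2×3 = 15; y[1] = 1×3 + 2×3 + 2×3 = 15; y[2] = 1×3 + 2×3 + 2×3 = 15. Result: [15, 15, 15]

[15, 15, 15]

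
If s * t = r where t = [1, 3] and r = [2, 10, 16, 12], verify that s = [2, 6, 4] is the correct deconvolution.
Forward-compute [2, 6, 4] * [1, 3]: r[0] = 2×1 = 2; r[1] = 2×3 + 6×1 = 12; r[2] = 6×3 + 4×1 = 22; r[3] = 4×3 = 12 → [2, 12, 22, 12]. Does not match given r = [2, 10, 16, 12].

Not verified. [2, 6, 4] * [1, 3] = [2, 12, 22, 12], which differs from [2, 10, 16, 12] at index 1.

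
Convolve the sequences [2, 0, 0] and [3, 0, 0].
y[0] = 2×3 = 6; y[1] = 2×0 + 0×3 = 0; y[2] = 2×0 + 0×0 + 0×3 = 0; y[3] = 0×0 + 0×0 = 0; y[4] = 0×0 = 0

[6, 0, 0, 0, 0]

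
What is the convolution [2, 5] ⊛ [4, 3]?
y[0] = 2×4 = 8; y[1] = 2×3 + 5×4 = 26; y[2] = 5×3 = 15

[8, 26, 15]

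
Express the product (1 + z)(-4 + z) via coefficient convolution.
Ascending coefficients: a = [1, 1], b = [-4, 1]. c[0] = 1×-4 = -4; c[1] = 1×1 + 1×-4 = -3; c[2] = 1×1 = 1. Result coefficients: [-4, -3, 1] → -4 - 3z + z^2

-4 - 3z + z^2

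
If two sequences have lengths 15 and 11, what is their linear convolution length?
Linear/full convolution length: m + n - 1 = 15 + 11 - 1 = 25

25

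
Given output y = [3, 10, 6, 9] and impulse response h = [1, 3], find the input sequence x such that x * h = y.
Deconvolve y=[3, 10, 6, 9] by h=[1, 3]. Since h[0]=1, solve forward: x[0] = y[0] / 1 = 3; x[1] = (y[1] - 3×3) / 1 = 1; x[2] = (y[2] - 1×3) / 1 = 3. So x = [3, 1, 3]. Check by forward convolution: y[0] = 3×1 = 3; y[1] = 3×3 + 1×1 = 10; y[2] = 1×3 + 3×1 = 6; y[3] = 3×3 = 9

[3, 1, 3]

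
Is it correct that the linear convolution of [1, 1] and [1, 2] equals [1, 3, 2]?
Recompute linear convolution of [1, 1] and [1, 2]: y[0] = 1×1 = 1; y[1] = 1×2 + 1×1 = 3; y[2] = 1×2 = 2 → [1, 3, 2]. Given [1, 3, 2] matches, so answer: Yes

Yes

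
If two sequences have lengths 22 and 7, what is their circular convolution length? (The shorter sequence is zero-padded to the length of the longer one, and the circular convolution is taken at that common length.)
Circular convolution (zero-padding the shorter input) has length max(m, n) = max(22, 7) = 22

22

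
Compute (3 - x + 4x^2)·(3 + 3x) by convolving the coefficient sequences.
Ascending coefficients: a = [3, -1, 4], b = [3, 3]. c[0] = 3×3 = 9; c[1] = 3×3 + -1×3 = 6; c[2] = -1×3 + 4×3 = 9; c[3] = 4×3 = 12. Result coefficients: [9, 6, 9, 12] → 9 + 6x + 9x^2 + 12x^3

9 + 6x + 9x^2 + 12x^3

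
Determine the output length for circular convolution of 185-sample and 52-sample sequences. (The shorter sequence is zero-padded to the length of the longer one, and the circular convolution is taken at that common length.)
Circular convolution (zero-padding the shorter input) has length max(m, n) = max(185, 52) = 185

185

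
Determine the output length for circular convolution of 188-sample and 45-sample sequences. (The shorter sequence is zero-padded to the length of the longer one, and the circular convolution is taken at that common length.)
Circular convolution (zero-padding the shorter input) has length max(m, n) = max(188, 45) = 188

188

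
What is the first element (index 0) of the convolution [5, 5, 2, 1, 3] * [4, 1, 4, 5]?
Use y[k] = Σ_i a[i]·b[k-i] at k=0. y[0] = 5×4 = 20

20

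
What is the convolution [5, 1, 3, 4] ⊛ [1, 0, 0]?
y[0] = 5×1 = 5; y[1] = 5×0 + 1×1 = 1; y[2] = 5×0 + 1×0 + 3×1 = 3; y[3] = 1×0 + 3×0 + 4×1 = 4; y[4] = 3×0 + 4×0 = 0; y[5] = 4×0 = 0

[5, 1, 3, 4, 0, 0]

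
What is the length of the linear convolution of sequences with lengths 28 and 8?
Linear/full convolution length: m + n - 1 = 28 + 8 - 1 = 35

35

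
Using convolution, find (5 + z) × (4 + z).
Ascending coefficients: a = [5, 1], b = [4, 1]. c[0] = 5×4 = 20; c[1] = 5×1 + 1×4 = 9; c[2] = 1×1 = 1. Result coefficients: [20, 9, 1] → 20 + 9z + z^2

20 + 9z + z^2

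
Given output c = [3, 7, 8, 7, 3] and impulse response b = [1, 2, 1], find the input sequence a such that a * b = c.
Deconvolve c=[3, 7, 8, 7, 3] by b=[1, 2, 1]. Since b[0]=1, solve forward: a[0] = c[0] / 1 = 3; a[1] = (c[1] - 3×2) / 1 = 1; a[2] = (c[2] - 1×2 - 3×1) / 1 = 3. So a = [3, 1, 3]. Check by forward convolution: c[0] = 3×1 = 3; c[1] = 3×2 + 1×1 = 7; c[2] = 3×1 + 1×2 + 3×1 = 8; c[3] = 1×1 + 3×2 = 7; c[4] = 3×1 = 3

[3, 1, 3]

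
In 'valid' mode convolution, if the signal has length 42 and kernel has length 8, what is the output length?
'Valid' mode counts only positions where the kernel fully overlaps the signal: m - n + 1 = 42 - 8 + 1 = 35

35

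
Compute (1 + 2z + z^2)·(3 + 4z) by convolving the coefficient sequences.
Ascending coefficients: a = [1, 2, 1], b = [3, 4]. c[0] = 1×3 = 3; c[1] = 1×4 + 2×3 = 10; c[2] = 2×4 + 1×3 = 11; c[3] = 1×4 = 4. Result coefficients: [3, 10, 11, 4] → 3 + 10z + 11z^2 + 4z^3

3 + 10z + 11z^2 + 4z^3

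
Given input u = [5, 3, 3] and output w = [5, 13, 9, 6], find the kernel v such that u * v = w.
Output length 4 = len(u) + len(v) - 1 ⇒ len(v) = 2. Solve v forward using v[k] = (w[k] - Σ_{i≥1} u[i]·v[k-i]) / u[0]: v[0] = w[0] / u[0] = 5 / 5 = 1; v[1] = (w[1] - 3×1) / u[0] = (13 - 3×1) / 5 = 2. So v = [1, 2]. Forward-check [5, 3, 3] * [1, 2]: w[0] = 5×1 = 5; w[1] = 5×2 + 3×1 = 13; w[2] = 3×2 + 3×1 = 9; w[3] = 3×2 = 6 → [5, 13, 9, 6] ✓

[1, 2]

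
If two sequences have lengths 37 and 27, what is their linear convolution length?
Linear/full convolution length: m + n - 1 = 37 + 27 - 1 = 63

63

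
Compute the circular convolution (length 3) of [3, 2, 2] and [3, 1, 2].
Use y[k] = Σ_j s[j]·t[(k-j) mod 3]. y[0] = 3×3 + 2×2 + 2×1 = 15; y[1] = 3×1 + 2×3 + 2×2 = 13; y[2] = 3×2 + 2×1 + 2×3 = 14. Result: [15, 13, 14]

[15, 13, 14]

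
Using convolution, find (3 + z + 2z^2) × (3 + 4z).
Ascending coefficients: a = [3, 1, 2], b = [3, 4]. c[0] = 3×3 = 9; c[1] = 3×4 + 1×3 = 15; c[2] = 1×4 + 2×3 = 10; c[3] = 2×4 = 8. Result coefficients: [9, 15, 10, 8] → 9 + 15z + 10z^2 + 8z^3

9 + 15z + 10z^2 + 8z^3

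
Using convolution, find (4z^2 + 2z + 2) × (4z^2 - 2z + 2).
Ascending coefficients: a = [2, 2, 4], b = [2, -2, 4]. c[0] = 2×2 = 4; c[1] = 2×-2 + 2×2 = 0; c[2] = 2×4 + 2×-2 + 4×2 = 12; c[3] = 2×4 + 4×-2 = 0; c[4] = 4×4 = 16. Result coefficients: [4, 0, 12, 0, 16] → 16z^4 + 12z^2 + 4

16z^4 + 12z^2 + 4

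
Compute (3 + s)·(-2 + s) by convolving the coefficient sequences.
Ascending coefficients: a = [3, 1], b = [-2, 1]. c[0] = 3×-2 = -6; c[1] = 3×1 + 1×-2 = 1; c[2] = 1×1 = 1. Result coefficients: [-6, 1, 1] → -6 + s + s^2

-6 + s + s^2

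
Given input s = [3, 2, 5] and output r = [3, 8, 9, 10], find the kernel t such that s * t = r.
Output length 4 = len(s) + len(t) - 1 ⇒ len(t) = 2. Solve t forward using t[k] = (r[k] - Σ_{i≥1} s[i]·t[k-i]) / s[0]: t[0] = r[0] / s[0] = 3 / 3 = 1; t[1] = (r[1] - 2×1) / s[0] = (8 - 2×1) / 3 = 2. So t = [1, 2]. Forward-check [3, 2, 5] * [1, 2]: r[0] = 3×1 = 3; r[1] = 3×2 + 2×1 = 8; r[2] = 2×2 + 5×1 = 9; r[3] = 5×2 = 10 → [3, 8, 9, 10] ✓

[1, 2]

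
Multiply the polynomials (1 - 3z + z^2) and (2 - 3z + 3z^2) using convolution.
Ascending coefficients: a = [1, -3, 1], b = [2, -3, 3]. c[0] = 1×2 = 2; c[1] = 1×-3 + -3×2 = -9; c[2] = 1×3 + -3×-3 + 1×2 = 14; c[3] = -3×3 + 1×-3 = -12; c[4] = 1×3 = 3. Result coefficients: [2, -9, 14, -12, 3] → 2 - 9z + 14z^2 - 12z^3 + 3z^4

2 - 9z + 14z^2 - 12z^3 + 3z^4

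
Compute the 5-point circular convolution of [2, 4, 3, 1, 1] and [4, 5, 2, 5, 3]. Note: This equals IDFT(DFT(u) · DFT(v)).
Either evaluate y[k] = Σ_j u[j]·v[(k-j) mod 5] directly, or use IDFT(DFT(u) · DFT(v)). y[0] = 2×4 + 4×3 + 3×5 + 1×2 + 1×5 = 42; y[1] = 2×5 + 4×4 + 3×3 + 1×5 + 1×2 = 42; y[2] = 2×2 + 4×5 + 3×4 + 1×3 + 1×5 = 44; y[3] = 2×5 + 4×2 + 3×5 + 1×4 + 1×3 = 40; y[4] = 2×3 + 4×5 + 3×2 + 1×5 + 1×4 = 41. Result: [42, 42, 44, 40, 41]

[42, 42, 44, 40, 41]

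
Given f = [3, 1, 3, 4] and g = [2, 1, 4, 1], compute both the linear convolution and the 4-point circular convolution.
Linear: y_lin[0] = 3×2 = 6; y_lin[1] = 3×1 + 1×2 = 5; y_lin[2] = 3×4 + 1×1 + 3×2 = 19; y_lin[3] = 3×1 + 1×4 + 3×1 + 4×2 = 18; y_lin[4] = 1×1 + 3×4 + 4×1 = 17; y_lin[5] = 3×1 + 4×4 = 19; y_lin[6] = 4×1 = 4 → [6, 5, 19, 18, 17, 19, 4]. Circular (length 4): y[0] = 3×2 + 1×1 + 3×4 + 4×1 = 23; y[1] = 3×1 + 1×2 + 3×1 + 4×4 = 24; y[2] = 3×4 + 1×1 + 3×2 + 4×1 = 23; y[3] = 3×1 + 1×4 + 3×1 + 4×2 = 18 → [23, 24, 23, 18]

Linear: [6, 5, 19, 18, 17, 19, 4], Circular: [23, 24, 23, 18]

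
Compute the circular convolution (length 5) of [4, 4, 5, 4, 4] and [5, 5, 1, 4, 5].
Use y[k] = Σ_j f[j]·g[(k-j) mod 5]. y[0] = 4×5 + 4×5 + 5×4 + 4×1 + 4×5 = 84; y[1] = 4×5 + 4×5 + 5×5 + 4×4 + 4×1 = 85; y[2] = 4×1 + 4×5 + 5×5 + 4×5 + 4×4 = 85; y[3] = 4×4 + 4×1 + 5×5 + 4×5 + 4×5 = 85; y[4] = 4×5 + 4×4 + 5×1 + 4×5 + 4×5 = 81. Result: [84, 85, 85, 85, 81]

[84, 85, 85, 85, 81]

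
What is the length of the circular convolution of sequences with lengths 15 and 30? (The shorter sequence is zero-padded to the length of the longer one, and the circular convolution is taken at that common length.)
Circular convolution (zero-padding the shorter input) has length max(m, n) = max(15, 30) = 30

30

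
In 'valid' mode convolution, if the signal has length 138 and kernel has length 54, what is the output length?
'Valid' mode counts only positions where the kernel fully overlaps the signal: m - n + 1 = 138 - 54 + 1 = 85

85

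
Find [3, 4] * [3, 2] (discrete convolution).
y[0] = 3×3 = 9; y[1] = 3×2 + 4×3 = 18; y[2] = 4×2 = 8

[9, 18, 8]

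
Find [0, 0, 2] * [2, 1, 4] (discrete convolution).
y[0] = 0×2 = 0; y[1] = 0×1 + 0×2 = 0; y[2] = 0×4 + 0×1 + 2×2 = 4; y[3] = 0×4 + 2×1 = 2; y[4] = 2×4 = 8

[0, 0, 4, 2, 8]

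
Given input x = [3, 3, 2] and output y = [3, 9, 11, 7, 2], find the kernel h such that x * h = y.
Output length 5 = len(x) + len(h) - 1 ⇒ len(h) = 3. Solve h forward using h[k] = (y[k] - Σ_{i≥1} x[i]·h[k-i]) / x[0]: h[0] = y[0] / x[0] = 3 / 3 = 1; h[1] = (y[1] - 3×1) / x[0] = (9 - 3×1) / 3 = 2; h[2] = (y[2] - 3×2 - 2×1) / x[0] = (11 - 3×2 - 2×1) / 3 = 1. So h = [1, 2, 1]. Forward-check [3, 3, 2] * [1, 2, 1]: y[0] = 3×1 = 3; y[1] = 3×2 + 3×1 = 9; y[2] = 3×1 + 3×2 + 2×1 = 11; y[3] = 3×1 + 2×2 = 7; y[4] = 2×1 = 2 → [3, 9, 11, 7, 2] ✓

[1, 2, 1]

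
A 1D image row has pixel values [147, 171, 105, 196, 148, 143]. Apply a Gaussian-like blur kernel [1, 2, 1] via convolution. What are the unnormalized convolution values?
Convolve image row [147, 171, 105, 196, 148, 143] with kernel [1, 2, 1]: y[0] = 147×1 = 147; y[1] = 147×2 + 171×1 = 465; y[2] = 147×1 + 171×2 + 105×1 = 594; y[3] = 171×1 + 105×2 + 196×1 = 577; y[4] = 105×1 + 196×2 + 148×1 = 645; y[5] = 196×1 + 148×2 + 143×1 = 635; y[6] = 148×1 + 143×2 = 434; y[7] = 143×1 = 143 → [147, 465, 594, 577, 645, 635, 434, 143]. Normalization factor = sum(kernel) = 4.

[147, 465, 594, 577, 645, 635, 434, 143]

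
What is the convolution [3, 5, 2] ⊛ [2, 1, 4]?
y[0] = 3×2 = 6; y[1] = 3×1 + 5×2 = 13; y[2] = 3×4 + 5×1 + 2×2 = 21; y[3] = 5×4 + 2×1 = 22; y[4] = 2×4 = 8

[6, 13, 21, 22, 8]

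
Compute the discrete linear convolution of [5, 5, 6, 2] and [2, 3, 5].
y[0] = 5×2 = 10; y[1] = 5×3 + 5×2 = 25; y[2] = 5×5 + 5×3 + 6×2 = 52; y[3] = 5×5 + 6×3 + 2×2 = 47; y[4] = 6×5 + 2×3 = 36; y[5] = 2×5 = 10

[10, 25, 52, 47, 36, 10]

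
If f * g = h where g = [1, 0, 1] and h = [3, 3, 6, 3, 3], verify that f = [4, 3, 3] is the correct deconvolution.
Forward-compute [4, 3, 3] * [1, 0, 1]: h[0] = 4×1 = 4; h[1] = 4×0 + 3×1 = 3; h[2] = 4×1 + 3×0 + 3×1 = 7; h[3] = 3×1 + 3×0 = 3; h[4] = 3×1 = 3 → [4, 3, 7, 3, 3]. Does not match given h = [3, 3, 6, 3, 3].

Not verified. [4, 3, 3] * [1, 0, 1] = [4, 3, 7, 3, 3], which differs from [3, 3, 6, 3, 3] at index 0.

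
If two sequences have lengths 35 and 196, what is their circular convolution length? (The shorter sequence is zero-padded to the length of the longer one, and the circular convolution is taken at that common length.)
Circular convolution (zero-padding the shorter input) has length max(m, n) = max(35, 196) = 196

196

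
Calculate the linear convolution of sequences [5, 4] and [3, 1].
y[0] = 5×3 = 15; y[1] = 5×1 + 4×3 = 17; y[2] = 4×1 = 4

[15, 17, 4]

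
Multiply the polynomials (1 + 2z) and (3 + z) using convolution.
Ascending coefficients: a = [1, 2], b = [3, 1]. c[0] = 1×3 = 3; c[1] = 1×1 + 2×3 = 7; c[2] = 2×1 = 2. Result coefficients: [3, 7, 2] → 3 + 7z + 2z^2

3 + 7z + 2z^2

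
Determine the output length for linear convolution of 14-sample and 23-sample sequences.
Linear/full convolution length: m + n - 1 = 14 + 23 - 1 = 36

36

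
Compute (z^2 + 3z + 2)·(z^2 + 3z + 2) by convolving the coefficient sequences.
Ascending coefficients: a = [2, 3, 1], b = [2, 3, 1]. c[0] = 2×2 = 4; c[1] = 2×3 + 3×2 = 12; c[2] = 2×1 + 3×3 + 1×2 = 13; c[3] = 3×1 + 1×3 = 6; c[4] = 1×1 = 1. Result coefficients: [4, 12, 13, 6, 1] → z^4 + 6z^3 + 13z^2 + 12z + 4

z^4 + 6z^3 + 13z^2 + 12z + 4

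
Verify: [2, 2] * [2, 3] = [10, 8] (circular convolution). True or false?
Recompute circular convolution of [2, 2] and [2, 3]: y[0] = 2×2 + 2×3 = 10; y[1] = 2×3 + 2×2 = 10 → [10, 10]. Compare to given [10, 8]: they differ at index 1: given 8, correct 10, so answer: No

No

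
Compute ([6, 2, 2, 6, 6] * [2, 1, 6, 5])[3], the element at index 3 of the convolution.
Use y[k] = Σ_i a[i]·b[k-i] at k=3. y[3] = 6×5 + 2×6 + 2×1 + 6×2 = 56

56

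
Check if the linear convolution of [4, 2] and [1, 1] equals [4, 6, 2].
Recompute linear convolution of [4, 2] and [1, 1]: y[0] = 4×1 = 4; y[1] = 4×1 + 2×1 = 6; y[2] = 2×1 = 2 → [4, 6, 2]. Given [4, 6, 2] matches, so answer: Yes

Yes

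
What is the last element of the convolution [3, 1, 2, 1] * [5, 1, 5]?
Use y[k] = Σ_i a[i]·b[k-i] at k=5. y[5] = 1×5 = 5

5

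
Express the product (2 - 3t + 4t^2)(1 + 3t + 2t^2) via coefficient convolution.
Ascending coefficients: a = [2, -3, 4], b = [1, 3, 2]. c[0] = 2×1 = 2; c[1] = 2×3 + -3×1 = 3; c[2] = 2×2 + -3×3 + 4×1 = -1; c[3] = -3×2 + 4×3 = 6; c[4] = 4×2 = 8. Result coefficients: [2, 3, -1, 6, 8] → 2 + 3t - t^2 + 6t^3 + 8t^4

2 + 3t - t^2 + 6t^3 + 8t^4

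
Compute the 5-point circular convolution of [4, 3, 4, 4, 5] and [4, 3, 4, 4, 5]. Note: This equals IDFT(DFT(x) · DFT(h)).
Either evaluate y[k] = Σ_j x[j]·h[(k-j) mod 5] directly, or use IDFT(DFT(x) · DFT(h)). y[0] = 4×4 + 3×5 + 4×4 + 4×4 + 5×3 = 78; y[1] = 4×3 + 3×4 + 4×5 + 4×4 + 5×4 = 80; y[2] = 4×4 + 3×3 + 4×4 + 4×5 + 5×4 = 81; y[3] = 4×4 + 3×4 + 4×3 + 4×4 + 5×5 = 81; y[4] = 4×5 + 3×4 + 4×4 + 4×3 + 5×4 = 80. Result: [78, 80, 81, 81, 80]

[78, 80, 81, 81, 80]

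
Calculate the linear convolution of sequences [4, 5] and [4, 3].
y[0] = 4×4 = 16; y[1] = 4×3 + 5×4 = 32; y[2] = 5×3 = 15

[16, 32, 15]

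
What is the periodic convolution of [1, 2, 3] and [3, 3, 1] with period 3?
Use y[k] = Σ_j s[j]·t[(k-j) mod 3]. y[0] = 1×3 + 2×1 + 3×3 = 14; y[1] = 1×3 + 2×3 + 3×1 = 12; y[2] = 1×1 + 2×3 + 3×3 = 16. Result: [14, 12, 16]

[14, 12, 16]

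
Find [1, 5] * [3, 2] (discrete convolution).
y[0] = 1×3 = 3; y[1] = 1×2 + 5×3 = 17; y[2] = 5×2 = 10

[3, 17, 10]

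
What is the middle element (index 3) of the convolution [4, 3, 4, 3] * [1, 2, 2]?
Use y[k] = Σ_i a[i]·b[k-i] at k=3. y[3] = 3×2 + 4×2 + 3×1 = 17

17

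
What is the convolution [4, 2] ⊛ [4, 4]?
y[0] = 4×4 = 16; y[1] = 4×4 + 2×4 = 24; y[2] = 2×4 = 8

[16, 24, 8]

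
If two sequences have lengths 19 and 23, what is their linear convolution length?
Linear/full convolution length: m + n - 1 = 19 + 23 - 1 = 41

41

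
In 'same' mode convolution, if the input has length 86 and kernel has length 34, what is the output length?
'Same' mode returns an output with the same length as the input: 86

86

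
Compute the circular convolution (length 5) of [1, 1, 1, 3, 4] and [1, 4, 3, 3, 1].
Use y[k] = Σ_j a[j]·b[(k-j) mod 5]. y[0] = 1×1 + 1×1 + 1×3 + 3×3 + 4×4 = 30; y[1] = 1×4 + 1×1 + 1×1 + 3×3 + 4×3 = 27; y[2] = 1×3 + 1×4 + 1×1 + 3×1 + 4×3 = 23; y[3] = 1×3 + 1×3 + 1×4 + 3×1 + 4×1 = 17; y[4] = 1×1 + 1×3 + 1×3 + 3×4 + 4×1 = 23. Result: [30, 27, 23, 17, 23]

[30, 27, 23, 17, 23]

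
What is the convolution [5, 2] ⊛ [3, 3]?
y[0] = 5×3 = 15; y[1] = 5×3 + 2×3 = 21; y[2] = 2×3 = 6

[15, 21, 6]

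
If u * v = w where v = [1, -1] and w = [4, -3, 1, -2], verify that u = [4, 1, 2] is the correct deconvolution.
Forward-compute [4, 1, 2] * [1, -1]: w[0] = 4×1 = 4; w[1] = 4×-1 + 1×1 = -3; w[2] = 1×-1 + 2×1 = 1; w[3] = 2×-1 = -2 → [4, -3, 1, -2]. Matches given w = [4, -3, 1, -2], so verified.

Verified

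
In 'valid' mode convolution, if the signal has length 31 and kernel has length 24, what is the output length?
'Valid' mode counts only positions where the kernel fully overlaps the signal: m - n + 1 = 31 - 24 + 1 = 8

8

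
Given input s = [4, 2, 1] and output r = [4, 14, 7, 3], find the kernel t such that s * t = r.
Output length 4 = len(s) + len(t) - 1 ⇒ len(t) = 2. Solve t forward using t[k] = (r[k] - Σ_{i≥1} s[i]·t[k-i]) / s[0]: t[0] = r[0] / s[0] = 4 / 4 = 1; t[1] = (r[1] - 2×1) / s[0] = (14 - 2×1) / 4 = 3. So t = [1, 3]. Forward-check [4, 2, 1] * [1, 3]: r[0] = 4×1 = 4; r[1] = 4×3 + 2×1 = 14; r[2] = 2×3 + 1×1 = 7; r[3] = 1×3 = 3 → [4, 14, 7, 3] ✓

[1, 3]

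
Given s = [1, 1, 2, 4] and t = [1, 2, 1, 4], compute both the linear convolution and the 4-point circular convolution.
Linear: y_lin[0] = 1×1 = 1; y_lin[1] = 1×2 + 1×1 = 3; y_lin[2] = 1×1 + 1×2 + 2×1 = 5; y_lin[3] = 1×4 + 1×1 + 2×2 + 4×1 = 13; y_lin[4] = 1×4 + 2×1 + 4×2 = 14; y_lin[5] = 2×4 + 4×1 = 12; y_lin[6] = 4×4 = 16 → [1, 3, 5, 13, 14, 12, 16]. Circular (length 4): y[0] = 1×1 + 1×4 + 2×1 + 4×2 = 15; y[1] = 1×2 + 1×1 + 2×4 + 4×1 = 15; y[2] = 1×1 + 1×2 + 2×1 + 4×4 = 21; y[3] = 1×4 + 1×1 + 2×2 + 4×1 = 13 → [15, 15, 21, 13]

Linear: [1, 3, 5, 13, 14, 12, 16], Circular: [15, 15, 21, 13]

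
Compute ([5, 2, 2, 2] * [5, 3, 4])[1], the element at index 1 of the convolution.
Use y[k] = Σ_i a[i]·b[k-i] at k=1. y[1] = 5×3 + 2×5 = 25

25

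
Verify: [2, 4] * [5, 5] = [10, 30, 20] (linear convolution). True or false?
Recompute linear convolution of [2, 4] and [5, 5]: y[0] = 2×5 = 10; y[1] = 2×5 + 4×5 = 30; y[2] = 4×5 = 20 → [10, 30, 20]. Given [10, 30, 20] matches, so answer: Yes

Yes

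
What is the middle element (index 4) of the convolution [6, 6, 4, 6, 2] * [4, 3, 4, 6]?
Use y[k] = Σ_i a[i]·b[k-i] at k=4. y[4] = 6×6 + 4×4 + 6×3 + 2×4 = 78

78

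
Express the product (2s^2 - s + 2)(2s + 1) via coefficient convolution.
Ascending coefficients: a = [2, -1, 2], b = [1, 2]. c[0] = 2×1 = 2; c[1] = 2×2 + -1×1 = 3; c[2] = -1×2 + 2×1 = 0; c[3] = 2×2 = 4. Result coefficients: [2, 3, 0, 4] → 4s^3 + 3s + 2

4s^3 + 3s + 2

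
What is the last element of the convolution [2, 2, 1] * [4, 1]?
Use y[k] = Σ_i a[i]·b[k-i] at k=3. y[3] = 1×1 = 1

1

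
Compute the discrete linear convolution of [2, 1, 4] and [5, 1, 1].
y[0] = 2×5 = 10; y[1] = 2×1 + 1×5 = 7; y[2] = 2×1 + 1×1 + 4×5 = 23; y[3] = 1×1 + 4×1 = 5; y[4] = 4×1 = 4

[10, 7, 23, 5, 4]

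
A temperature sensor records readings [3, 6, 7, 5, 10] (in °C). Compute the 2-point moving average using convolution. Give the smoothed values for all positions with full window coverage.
2-point moving average kernel = [1, 1]. Apply in 'valid' mode (full window coverage): avg[0] = (3 + 6) / 2 = 4.5; avg[1] = (6 + 7) / 2 = 6.5; avg[2] = (7 + 5) / 2 = 6.0; avg[3] = (5 + 10) / 2 = 7.5. Smoothed values: [4.5, 6.5, 6.0, 7.5]

[4.5, 6.5, 6.0, 7.5]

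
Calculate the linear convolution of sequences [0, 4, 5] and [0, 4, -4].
y[0] = 0×0 = 0; y[1] = 0×4 + 4×0 = 0; y[2] = 0×-4 + 4×4 + 5×0 = 16; y[3] = 4×-4 + 5×4 = 4; y[4] = 5×-4 = -20

[0, 0, 16, 4, -20]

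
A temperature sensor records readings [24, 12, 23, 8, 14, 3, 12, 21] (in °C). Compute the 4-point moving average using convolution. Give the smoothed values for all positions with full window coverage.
4-point moving average kernel = [1, 1, 1, 1]. Apply in 'valid' mode (full window coverage): avg[0] = (24 + 12 + 23 + 8) / 4 = 16.75; avg[1] = (12 + 23 + 8 + 14) / 4 = 14.25; avg[2] = (23 + 8 + 14 + 3) / 4 = 12.0; avg[3] = (8 + 14 + 3 + 12) / 4 = 9.25; avg[4] = (14 + 3 + 12 + 21) / 4 = 12.5. Smoothed values: [16.75, 14.25, 12.0, 9.25, 12.5]

[16.75, 14.25, 12.0, 9.25, 12.5]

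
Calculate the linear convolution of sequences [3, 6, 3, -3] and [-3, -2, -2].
y[0] = 3×-3 = -9; y[1] = 3×-2 + 6×-3 = -24; y[2] = 3×-2 + 6×-2 + 3×-3 = -27; y[3] = 6×-2 + 3×-2 + -3×-3 = -9; y[4] = 3×-2 + -3×-2 = 0; y[5] = -3×-2 = 6

[-9, -24, -27, -9, 0, 6]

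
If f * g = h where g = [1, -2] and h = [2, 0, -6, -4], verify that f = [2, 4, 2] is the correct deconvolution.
Forward-compute [2, 4, 2] * [1, -2]: h[0] = 2×1 = 2; h[1] = 2×-2 + 4×1 = 0; h[2] = 4×-2 + 2×1 = -6; h[3] = 2×-2 = -4 → [2, 0, -6, -4]. Matches given h = [2, 0, -6, -4], so verified.

Verified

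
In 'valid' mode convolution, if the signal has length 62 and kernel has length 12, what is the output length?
'Valid' mode counts only positions where the kernel fully overlaps the signal: m - n + 1 = 62 - 12 + 1 = 51

51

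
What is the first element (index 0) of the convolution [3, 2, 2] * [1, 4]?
Use y[k] = Σ_i a[i]·b[k-i] at k=0. y[0] = 3×1 = 3

3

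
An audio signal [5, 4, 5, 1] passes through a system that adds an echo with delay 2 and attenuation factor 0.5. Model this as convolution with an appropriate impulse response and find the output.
Direct-path + delayed-attenuated-path model → impulse response h = [1, 0, 0.5] (1 at lag 0, 0.5 at lag 2). Output y[n] = x[n] + 0.5·x[n - 2] (with x[n] = 0 outside 0..3): y[0] = 5 + 0.5×0 = 5; y[1] = 4 + 0.5×0 = 4; y[2] = 5 + 0.5×5 = 7.5; y[3] = 1 + 0.5×4 = 3.0; y[4] = 0 + 0.5×5 = 2.5; y[5] = 0 + 0.5×1 = 0.5. So y = [5, 4, 7.5, 3.0, 2.5, 0.5]

[5, 4, 7.5, 3.0, 2.5, 0.5]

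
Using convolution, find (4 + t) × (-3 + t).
Ascending coefficients: a = [4, 1], b = [-3, 1]. c[0] = 4×-3 = -12; c[1] = 4×1 + 1×-3 = 1; c[2] = 1×1 = 1. Result coefficients: [-12, 1, 1] → -12 + t + t^2

-12 + t + t^2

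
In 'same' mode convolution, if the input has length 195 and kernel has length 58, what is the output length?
'Same' mode returns an output with the same length as the input: 195

195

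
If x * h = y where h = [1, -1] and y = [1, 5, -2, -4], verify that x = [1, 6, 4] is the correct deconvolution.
Forward-compute [1, 6, 4] * [1, -1]: y[0] = 1×1 = 1; y[1] = 1×-1 + 6×1 = 5; y[2] = 6×-1 + 4×1 = -2; y[3] = 4×-1 = -4 → [1, 5, -2, -4]. Matches given y = [1, 5, -2, -4], so verified.

Verified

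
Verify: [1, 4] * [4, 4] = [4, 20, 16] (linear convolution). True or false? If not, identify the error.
Recompute linear convolution of [1, 4] and [4, 4]: y[0] = 1×4 = 4; y[1] = 1×4 + 4×4 = 20; y[2] = 4×4 = 16 → [4, 20, 16]. Given [4, 20, 16] matches, so answer: Yes

Yes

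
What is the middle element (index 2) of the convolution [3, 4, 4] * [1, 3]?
Use y[k] = Σ_i a[i]·b[k-i] at k=2. y[2] = 4×3 + 4×1 = 16

16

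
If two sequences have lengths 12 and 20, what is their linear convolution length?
Linear/full convolution length: m + n - 1 = 12 + 20 - 1 = 31

31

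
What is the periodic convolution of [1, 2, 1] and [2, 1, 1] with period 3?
Use y[k] = Σ_j s[j]·t[(k-j) mod 3]. y[0] = 1×2 + 2×1 + 1×1 = 5; y[1] = 1×1 + 2×2 + 1×1 = 6; y[2] = 1×1 + 2×1 + 1×2 = 5. Result: [5, 6, 5]

[5, 6, 5]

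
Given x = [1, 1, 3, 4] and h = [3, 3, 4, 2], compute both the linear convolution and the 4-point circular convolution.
Linear: y_lin[0] = 1×3 = 3; y_lin[1] = 1×3 + 1×3 = 6; y_lin[2] = 1×4 + 1×3 + 3×3 = 16; y_lin[3] = 1×2 + 1×4 + 3×3 + 4×3 = 27; y_lin[4] = 1×2 + 3×4 + 4×3 = 26; y_lin[5] = 3×2 + 4×4 = 22; y_lin[6] = 4×2 = 8 → [3, 6, 16, 27, 26, 22, 8]. Circular (length 4): y[0] = 1×3 + 1×2 + 3×4 + 4×3 = 29; y[1] = 1×3 + 1×3 + 3×2 + 4×4 = 28; y[2] = 1×4 + 1×3 + 3×3 + 4×2 = 24; y[3] = 1×2 + 1×4 + 3×3 + 4×3 = 27 → [29, 28, 24, 27]

Linear: [3, 6, 16, 27, 26, 22, 8], Circular: [29, 28, 24, 27]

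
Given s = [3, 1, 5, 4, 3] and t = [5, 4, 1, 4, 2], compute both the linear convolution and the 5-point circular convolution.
Linear: y_lin[0] = 3×5 = 15; y_lin[1] = 3×4 + 1×5 = 17; y_lin[2] = 3×1 + 1×4 + 5×5 = 32; y_lin[3] = 3×4 + 1×1 + 5×4 + 4×5 = 53; y_lin[4] = 3×2 + 1×4 + 5×1 + 4×4 + 3×5 = 46; y_lin[5] = 1×2 + 5×4 + 4×1 + 3×4 = 38; y_lin[6] = 5×2 + 4×4 + 3×1 = 29; y_lin[7] = 4×2 + 3×4 = 20; y_lin[8] = 3×2 = 6 → [15, 17, 32, 53, 46, 38, 29, 20, 6]. Circular (length 5): y[0] = 3×5 + 1×2 + 5×4 + 4×1 + 3×4 = 53; y[1] = 3×4 + 1×5 + 5×2 + 4×4 + 3×1 = 46; y[2] = 3×1 + 1×4 + 5×5 + 4×2 + 3×4 = 52; y[3] = 3×4 + 1×1 + 5×4 + 4×5 + 3×2 = 59; y[4] = 3×2 + 1×4 + 5×1 + 4×4 + 3×5 = 46 → [53, 46, 52, 59, 46]

Linear: [15, 17, 32, 53, 46, 38, 29, 20, 6], Circular: [53, 46, 52, 59, 46]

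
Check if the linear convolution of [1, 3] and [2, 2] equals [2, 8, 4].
Recompute linear convolution of [1, 3] and [2, 2]: y[0] = 1×2 = 2; y[1] = 1×2 + 3×2 = 8; y[2] = 3×2 = 6 → [2, 8, 6]. Compare to given [2, 8, 4]: they differ at index 2: given 4, correct 6, so answer: No

No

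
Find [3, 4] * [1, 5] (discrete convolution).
y[0] = 3×1 = 3; y[1] = 3×5 + 4×1 = 19; y[2] = 4×5 = 20

[3, 19, 20]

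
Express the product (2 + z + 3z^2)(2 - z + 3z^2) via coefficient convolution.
Ascending coefficients: a = [2, 1, 3], b = [2, -1, 3]. c[0] = 2×2 = 4; c[1] = 2×-1 + 1×2 = 0; c[2] = 2×3 + 1×-1 + 3×2 = 11; c[3] = 1×3 + 3×-1 = 0; c[4] = 3×3 = 9. Result coefficients: [4, 0, 11, 0, 9] → 4 + 11z^2 + 9z^4

4 + 11z^2 + 9z^4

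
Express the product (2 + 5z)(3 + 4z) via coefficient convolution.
Ascending coefficients: a = [2, 5], b = [3, 4]. c[0] = 2×3 = 6; c[1] = 2×4 + 5×3 = 23; c[2] = 5×4 = 20. Result coefficients: [6, 23, 20] → 6 + 23z + 20z^2

6 + 23z + 20z^2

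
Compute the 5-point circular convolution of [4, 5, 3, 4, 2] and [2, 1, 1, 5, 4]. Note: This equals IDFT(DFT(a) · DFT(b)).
Either evaluate y[k] = Σ_j a[j]·b[(k-j) mod 5] directly, or use IDFT(DFT(a) · DFT(b)). y[0] = 4×2 + 5×4 + 3×5 + 4×1 + 2×1 = 49; y[1] = 4×1 + 5×2 + 3×4 + 4×5 + 2×1 = 48; y[2] = 4×1 + 5×1 + 3×2 + 4×4 + 2×5 = 41; y[3] = 4×5 + 5×1 + 3×1 + 4×2 + 2×4 = 44; y[4] = 4×4 + 5×5 + 3×1 + 4×1 + 2×2 = 52. Result: [49, 48, 41, 44, 52]

[49, 48, 41, 44, 52]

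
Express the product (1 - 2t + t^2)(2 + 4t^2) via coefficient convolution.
Ascending coefficients: a = [1, -2, 1], b = [2, 0, 4]. c[0] = 1×2 = 2; c[1] = 1×0 + -2×2 = -4; c[2] = 1×4 + -2×0 + 1×2 = 6; c[3] = -2×4 + 1×0 = -8; c[4] = 1×4 = 4. Result coefficients: [2, -4, 6, -8, 4] → 2 - 4t + 6t^2 - 8t^3 + 4t^4

2 - 4t + 6t^2 - 8t^3 + 4t^4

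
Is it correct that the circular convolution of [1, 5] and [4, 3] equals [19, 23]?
Recompute circular convolution of [1, 5] and [4, 3]: y[0] = 1×4 + 5×3 = 19; y[1] = 1×3 + 5×4 = 23 → [19, 23]. Given [19, 23] matches, so answer: Yes

Yes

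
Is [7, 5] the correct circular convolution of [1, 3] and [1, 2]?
Recompute circular convolution of [1, 3] and [1, 2]: y[0] = 1×1 + 3×2 = 7; y[1] = 1×2 + 3×1 = 5 → [7, 5]. Given [7, 5] matches, so answer: Yes

Yes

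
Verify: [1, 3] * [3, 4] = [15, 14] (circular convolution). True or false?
Recompute circular convolution of [1, 3] and [3, 4]: y[0] = 1×3 + 3×4 = 15; y[1] = 1×4 + 3×3 = 13 → [15, 13]. Compare to given [15, 14]: they differ at index 1: given 14, correct 13, so answer: No

No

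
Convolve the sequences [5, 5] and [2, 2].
y[0] = 5×2 = 10; y[1] = 5×2 + 5×2 = 20; y[2] = 5×2 = 10

[10, 20, 10]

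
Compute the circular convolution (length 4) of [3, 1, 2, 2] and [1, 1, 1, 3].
Use y[k] = Σ_j f[j]·g[(k-j) mod 4]. y[0] = 3×1 + 1×3 + 2×1 + 2×1 = 10; y[1] = 3×1 + 1×1 + 2×3 + 2×1 = 12; y[2] = 3×1 + 1×1 + 2×1 + 2×3 = 12; y[3] = 3×3 + 1×1 + 2×1 + 2×1 = 14. Result: [10, 12, 12, 14]

[10, 12, 12, 14]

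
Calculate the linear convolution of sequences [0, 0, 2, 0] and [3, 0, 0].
y[0] = 0×3 = 0; y[1] = 0×0 + 0×3 = 0; y[2] = 0×0 + 0×0 + 2×3 = 6; y[3] = 0×0 + 2×0 + 0×3 = 0; y[4] = 2×0 + 0×0 = 0; y[5] = 0×0 = 0

[0, 0, 6, 0, 0, 0]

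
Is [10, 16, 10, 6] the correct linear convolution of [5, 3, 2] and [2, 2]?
Recompute linear convolution of [5, 3, 2] and [2, 2]: y[0] = 5×2 = 10; y[1] = 5×2 + 3×2 = 16; y[2] = 3×2 + 2×2 = 10; y[3] = 2×2 = 4 → [10, 16, 10, 4]. Compare to given [10, 16, 10, 6]: they differ at index 3: given 6, correct 4, so answer: No

No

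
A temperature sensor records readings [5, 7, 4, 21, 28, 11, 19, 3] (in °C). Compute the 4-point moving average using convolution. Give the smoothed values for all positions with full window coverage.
4-point moving average kernel = [1, 1, 1, 1]. Apply in 'valid' mode (full window coverage): avg[0] = (5 + 7 + 4 + 21) / 4 = 9.25; avg[1] = (7 + 4 + 21 + 28) / 4 = 15.0; avg[2] = (4 + 21 + 28 + 11) / 4 = 16.0; avg[3] = (21 + 28 + 11 + 19) / 4 = 19.75; avg[4] = (28 + 11 + 19 + 3) / 4 = 15.25. Smoothed values: [9.25, 15.0, 16.0, 19.75, 15.25]

[9.25, 15.0, 16.0, 19.75, 15.25]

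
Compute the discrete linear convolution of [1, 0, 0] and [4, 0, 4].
y[0] = 1×4 = 4; y[1] = 1×0 + 0×4 = 0; y[2] = 1×4 + 0×0 + 0×4 = 4; y[3] = 0×4 + 0×0 = 0; y[4] = 0×4 = 0

[4, 0, 4, 0, 0]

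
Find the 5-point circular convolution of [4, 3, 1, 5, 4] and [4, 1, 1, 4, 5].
Use y[k] = Σ_j a[j]·b[(k-j) mod 5]. y[0] = 4×4 + 3×5 + 1×4 + 5×1 + 4×1 = 44; y[1] = 4×1 + 3×4 + 1×5 + 5×4 + 4×1 = 45; y[2] = 4×1 + 3×1 + 1×4 + 5×5 + 4×4 = 52; y[3] = 4×4 + 3×1 + 1×1 + 5×4 + 4×5 = 60; y[4] = 4×5 + 3×4 + 1×1 + 5×1 + 4×4 = 54. Result: [44, 45, 52, 60, 54]

[44, 45, 52, 60, 54]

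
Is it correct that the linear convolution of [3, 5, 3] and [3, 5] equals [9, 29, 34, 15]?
Recompute linear convolution of [3, 5, 3] and [3, 5]: y[0] = 3×3 = 9; y[1] = 3×5 + 5×3 = 30; y[2] = 5×5 + 3×3 = 34; y[3] = 3×5 = 15 → [9, 30, 34, 15]. Compare to given [9, 29, 34, 15]: they differ at index 1: given 29, correct 30, so answer: No

No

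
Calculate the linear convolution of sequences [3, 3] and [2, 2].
y[0] = 3×2 = 6; y[1] = 3×2 + 3×2 = 12; y[2] = 3×2 = 6

[6, 12, 6]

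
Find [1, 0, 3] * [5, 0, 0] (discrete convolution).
y[0] = 1×5 = 5; y[1] = 1×0 + 0×5 = 0; y[2] = 1×0 + 0×0 + 3×5 = 15; y[3] = 0×0 + 3×0 = 0; y[4] = 3×0 = 0

[5, 0, 15, 0, 0]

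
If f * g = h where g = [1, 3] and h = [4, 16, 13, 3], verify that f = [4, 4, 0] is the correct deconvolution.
Forward-compute [4, 4, 0] * [1, 3]: h[0] = 4×1 = 4; h[1] = 4×3 + 4×1 = 16; h[2] = 4×3 + 0×1 = 12; h[3] = 0×3 = 0 → [4, 16, 12, 0]. Does not match given h = [4, 16, 13, 3].

Not verified. [4, 4, 0] * [1, 3] = [4, 16, 12, 0], which differs from [4, 16, 13, 3] at index 2.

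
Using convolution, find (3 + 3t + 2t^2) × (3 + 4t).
Ascending coefficients: a = [3, 3, 2], b = [3, 4]. c[0] = 3×3 = 9; c[1] = 3×4 + 3×3 = 21; c[2] = 3×4 + 2×3 = 18; c[3] = 2×4 = 8. Result coefficients: [9, 21, 18, 8] → 9 + 21t + 18t^2 + 8t^3

9 + 21t + 18t^2 + 8t^3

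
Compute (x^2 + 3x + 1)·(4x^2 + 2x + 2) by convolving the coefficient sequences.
Ascending coefficients: a = [1, 3, 1], b = [2, 2, 4]. c[0] = 1×2 = 2; c[1] = 1×2 + 3×2 = 8; c[2] = 1×4 + 3×2 + 1×2 = 12; c[3] = 3×4 + 1×2 = 14; c[4] = 1×4 = 4. Result coefficients: [2, 8, 12, 14, 4] → 4x^4 + 14x^3 + 12x^2 + 8x + 2

4x^4 + 14x^3 + 12x^2 + 8x + 2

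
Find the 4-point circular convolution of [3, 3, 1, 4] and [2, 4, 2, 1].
Use y[k] = Σ_j u[j]·v[(k-j) mod 4]. y[0] = 3×2 + 3×1 + 1×2 + 4×4 = 27; y[1] = 3×4 + 3×2 + 1×1 + 4×2 = 27; y[2] = 3×2 + 3×4 + 1×2 + 4×1 = 24; y[3] = 3×1 + 3×2 + 1×4 + 4×2 = 21. Result: [27, 27, 24, 21]

[27, 27, 24, 21]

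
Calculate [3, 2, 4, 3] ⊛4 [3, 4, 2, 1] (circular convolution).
Use y[k] = Σ_j s[j]·t[(k-j) mod 4]. y[0] = 3×3 + 2×1 + 4×2 + 3×4 = 31; y[1] = 3×4 + 2×3 + 4×1 + 3×2 = 28; y[2] = 3×2 + 2×4 + 4×3 + 3×1 = 29; y[3] = 3×1 + 2×2 + 4×4 + 3×3 = 32. Result: [31, 28, 29, 32]

[31, 28, 29, 32]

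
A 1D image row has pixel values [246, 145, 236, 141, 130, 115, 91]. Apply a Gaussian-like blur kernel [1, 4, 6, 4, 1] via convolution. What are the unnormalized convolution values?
Convolve image row [246, 145, 236, 141, 130, 115, 91] with kernel [1, 4, 6, 4, 1]: y[0] = 246×1 = 246; y[1] = 246×4 + 145×1 = 1129; y[2] = 246×6 + 145×4 + 236×1 = 2292; y[3] = 246×4 + 145×6 + 236×4 + 141×1 = 2939; y[4] = 246×1 + 145×4 + 236×6 + 141×4 + 130×1 = 2936; y[5] = 145×1 + 236×4 + 141×6 + 130×4 + 115×1 = 2570; y[6] = 236×1 + 141×4 + 130×6 + 115×4 + 91×1 = 2131; y[7] = 141×1 + 130×4 + 115×6 + 91×4 = 1715; y[8] = 130×1 + 115×4 + 91×6 = 1136; y[9] = 115×1 + 91×4 = 479; y[10] = 91×1 = 91 → [246, 1129, 2292, 2939, 2936, 2570, 2131, 1715, 1136, 479, 91]. Normalization factor = sum(kernel) = 16.

[246, 1129, 2292, 2939, 2936, 2570, 2131, 1715, 1136, 479, 91]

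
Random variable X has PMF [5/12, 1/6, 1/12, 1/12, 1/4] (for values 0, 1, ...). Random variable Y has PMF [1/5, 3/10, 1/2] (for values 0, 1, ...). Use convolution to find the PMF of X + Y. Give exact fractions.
P(X+Y=k) = Σ_i P(X=i)·P(Y=k-i) — a convolution of [5/12, 1/6, 1/12, 1/12, 1/4] and [1/5, 3/10, 1/2]. P(X+Y=0) = (5/12)×(1/5) = 1/12; P(X+Y=1) = (5/12)×(3/10) + (1/6)×(1/5) = 1/8 + 1/30 = 19/120; P(X+Y=2) = (5/12)×(1/2) + (1/6)×(3/10) + (1/12)×(1/5) = 5/24 + 1/20 + 1/60 = 11/40; P(X+Y=3) = (1/6)×(1/2) + (1/12)×(3/10) + (1/12)×(1/5) = 1/12 + 1/40 + 1/60 = 1/8; P(X+Y=4) = (1/12)×(1/2) + (1/12)×(3/10) + (1/4)×(1/5) = 1/24 + 1/40 + 1/20 = 7/60; P(X+Y=5) = (1/12)×(1/2) + (1/4)×(3/10) = 1/24 + 3/40 = 7/60; P(X+Y=6) = (1/4)×(1/2) = 1/8. PMF: [1/12, 19/120, 11/40, 1/8, 7/60, 7/60, 1/8] (sums to 1 ✓)

[1/12, 19/120, 11/40, 1/8, 7/60, 7/60, 1/8]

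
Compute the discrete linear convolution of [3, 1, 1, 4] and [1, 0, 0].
y[0] = 3×1 = 3; y[1] = 3×0 + 1×1 = 1; y[2] = 3×0 + 1×0 + 1×1 = 1; y[3] = 1×0 + 1×0 + 4×1 = 4; y[4] = 1×0 + 4×0 = 0; y[5] = 4×0 = 0

[3, 1, 1, 4, 0, 0]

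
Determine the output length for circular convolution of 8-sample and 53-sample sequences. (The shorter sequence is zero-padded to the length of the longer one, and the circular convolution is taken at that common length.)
Circular convolution (zero-padding the shorter input) has length max(m, n) = max(8, 53) = 53

53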